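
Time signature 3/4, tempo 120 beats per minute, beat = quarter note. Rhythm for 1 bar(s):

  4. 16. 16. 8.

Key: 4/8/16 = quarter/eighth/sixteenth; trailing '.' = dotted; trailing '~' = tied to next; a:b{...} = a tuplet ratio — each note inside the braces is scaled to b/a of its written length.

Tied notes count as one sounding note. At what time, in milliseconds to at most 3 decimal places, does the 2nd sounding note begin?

1. 0.0ms @ 0 + 750.0ms (3/2)
2. 750.0ms @ 3/2 + 187.5ms (3/8)
3. 937.5ms @ 15/8 + 187.5ms (3/8)
4. 1125.0ms @ 9/4 + 375.0ms (3/4)

note 2 onset = 3/2b = 750.0ms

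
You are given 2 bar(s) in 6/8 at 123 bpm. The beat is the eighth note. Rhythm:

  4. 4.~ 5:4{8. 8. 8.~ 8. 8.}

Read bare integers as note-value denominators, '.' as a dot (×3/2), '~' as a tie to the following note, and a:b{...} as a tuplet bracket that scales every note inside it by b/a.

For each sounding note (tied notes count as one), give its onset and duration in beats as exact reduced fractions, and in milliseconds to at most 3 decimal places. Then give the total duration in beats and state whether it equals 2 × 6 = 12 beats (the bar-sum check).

1) 0.0ms=0b +1463.415ms=3b
2) 1463.415ms=3b +2048.78ms=21/5b
3) 3512.195ms=36/5b +585.366ms=6/5b
4) 4097.561ms=42/5b +1170.732ms=12/5b
5) 5268.293ms=54/5b +585.366ms=6/5b
Σ=12b of 12 (123bpm 6/8) — PASS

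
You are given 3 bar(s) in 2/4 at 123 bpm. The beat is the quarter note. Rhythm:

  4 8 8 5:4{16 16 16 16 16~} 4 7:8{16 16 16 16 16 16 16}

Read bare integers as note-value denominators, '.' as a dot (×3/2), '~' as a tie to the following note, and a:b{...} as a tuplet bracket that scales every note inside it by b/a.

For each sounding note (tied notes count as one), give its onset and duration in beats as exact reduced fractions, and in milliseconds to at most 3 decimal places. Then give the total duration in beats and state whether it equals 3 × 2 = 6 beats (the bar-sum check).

1) 0.0ms=0b +487.805ms=1b
2) 487.805ms=1b +243.902ms=1/2b
3) 731.707ms=3/2b +243.902ms=1/2b
4) 975.61ms=2b +97.561ms=1/5b
5) 1073.171ms=11/5b +97.561ms=1/5b
6) 1170.732ms=12/5b +97.561ms=1/5b
7) 1268.293ms=13/5b +97.561ms=1/5b
8) 1365.854ms=14/5b +585.366ms=6/5b
9) 1951.22ms=4b +139.373ms=2/7b
10) 2090.592ms=30/7b +139.373ms=2/7b
11) 2229.965ms=32/7b +139.373ms=2/7b
12) 2369.338ms=34/7b +139.373ms=2/7b
13) 2508.711ms=36/7b +139.373ms=2/7b
14) 2648.084ms=38/7b +139.373ms=2/7b
15) 2787.456ms=40/7b +139.373ms=2/7b
Σ=6b of 6 (123bpm 2/4) — PASS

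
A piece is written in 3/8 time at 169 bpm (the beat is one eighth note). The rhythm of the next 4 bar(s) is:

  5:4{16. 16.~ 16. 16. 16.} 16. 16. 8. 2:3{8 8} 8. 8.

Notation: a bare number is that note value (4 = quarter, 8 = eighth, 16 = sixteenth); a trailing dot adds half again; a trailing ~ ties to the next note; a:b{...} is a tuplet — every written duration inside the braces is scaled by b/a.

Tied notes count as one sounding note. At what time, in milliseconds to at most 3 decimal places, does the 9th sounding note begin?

1. 0.0ms @ 0 + 213.018ms (3/5)
2. 213.018ms @ 3/5 + 426.036ms (6/5)
3. 639.053ms @ 9/5 + 213.018ms (3/5)
4. 852.071ms @ 12/5 + 213.018ms (3/5)
5. 1065.089ms @ 3 + 266.272ms (3/4)
6. 1331.361ms @ 15/4 + 266.272ms (3/4)
7. 1597.633ms @ 9/2 + 532.544ms (3/2)
8. 2130.178ms @ 6 + 532.544ms (3/2)
9. 2662.722ms @ 15/2 + 532.544ms (3/2)
10. 3195.266ms @ 9 + 532.544ms (3/2)
11. 3727.811ms @ 21/2 + 532.544ms (3/2)

note 9 onset = 15/2b = 2662.722ms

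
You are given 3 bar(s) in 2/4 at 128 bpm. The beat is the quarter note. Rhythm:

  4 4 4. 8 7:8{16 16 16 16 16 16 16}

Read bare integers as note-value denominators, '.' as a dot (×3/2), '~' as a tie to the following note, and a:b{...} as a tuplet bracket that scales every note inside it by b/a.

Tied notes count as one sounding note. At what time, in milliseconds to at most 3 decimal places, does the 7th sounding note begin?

note 7 onset = 32/7b = 2142.857ms

1. 0.0ms @ 0 + 468.75ms (1)
2. 468.75ms @ 1 + 468.75ms (1)
3. 937.5ms @ 2 + 703.125ms (3/2)
4. 1640.625ms @ 7/2 + 234.375ms (1/2)
5. 1875.0ms @ 4 + 133.929ms (2/7)
6. 2008.929ms @ 30/7 + 133.929ms (2/7)
7. 2142.857ms @ 32/7 + 133.929ms (2/7)
8. 2276.786ms @ 34/7 + 133.929ms (2/7)
9. 2410.714ms @ 36/7 + 133.929ms (2/7)
10. 2544.643ms @ 38/7 + 133.929ms (2/7)
11. 2678.571ms @ 40/7 + 133.929ms (2/7)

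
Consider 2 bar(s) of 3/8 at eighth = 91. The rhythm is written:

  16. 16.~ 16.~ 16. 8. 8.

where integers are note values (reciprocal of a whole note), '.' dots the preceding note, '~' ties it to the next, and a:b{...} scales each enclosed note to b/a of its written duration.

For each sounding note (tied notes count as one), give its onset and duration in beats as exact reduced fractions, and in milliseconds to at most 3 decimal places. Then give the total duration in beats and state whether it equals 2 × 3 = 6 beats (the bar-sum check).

1) 0.0ms=0b +494.505ms=3/4b
2) 494.505ms=3/4b +1483.516ms=9/4b
3) 1978.022ms=3b +989.011ms=3/2b
4) 2967.033ms=9/2b +989.011ms=3/2b
Σ=6b of 6 (91bpm 3/8) — PASS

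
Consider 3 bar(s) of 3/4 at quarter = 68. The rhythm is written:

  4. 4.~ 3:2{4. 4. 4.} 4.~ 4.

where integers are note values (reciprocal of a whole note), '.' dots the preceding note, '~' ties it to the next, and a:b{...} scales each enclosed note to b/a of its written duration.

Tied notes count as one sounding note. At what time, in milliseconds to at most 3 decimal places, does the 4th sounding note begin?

note 4 onset = 5b = 4411.765ms

1. 0.0ms @ 0 + 1323.529ms (3/2)
2. 1323.529ms @ 3/2 + 2205.882ms (5/2)
3. 3529.412ms @ 4 + 882.353ms (1)
4. 4411.765ms @ 5 + 882.353ms (1)
5. 5294.118ms @ 6 + 2647.059ms (3)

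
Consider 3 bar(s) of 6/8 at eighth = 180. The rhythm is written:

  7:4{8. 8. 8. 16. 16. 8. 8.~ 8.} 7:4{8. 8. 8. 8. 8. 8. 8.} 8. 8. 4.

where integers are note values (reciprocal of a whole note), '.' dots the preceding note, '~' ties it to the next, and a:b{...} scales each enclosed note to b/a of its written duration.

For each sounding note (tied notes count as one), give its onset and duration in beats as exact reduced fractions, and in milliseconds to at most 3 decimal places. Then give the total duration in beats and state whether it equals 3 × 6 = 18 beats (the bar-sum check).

1) 0.0ms=0b +285.714ms=6/7b
2) 285.714ms=6/7b +285.714ms=6/7b
3) 571.429ms=12/7b +285.714ms=6/7b
4) 857.143ms=18/7b +142.857ms=3/7b
5) 1000.0ms=3b +142.857ms=3/7b
6) 1142.857ms=24/7b +285.714ms=6/7b
7) 1428.571ms=30/7b +571.429ms=12/7b
8) 2000.0ms=6b +285.714ms=6/7b
9) 2285.714ms=48/7b +285.714ms=6/7b
10) 2571.429ms=54/7b +285.714ms=6/7b
11) 2857.143ms=60/7b +285.714ms=6/7b
12) 3142.857ms=66/7b +285.714ms=6/7b
13) 3428.571ms=72/7b +285.714ms=6/7b
14) 3714.286ms=78/7b +285.714ms=6/7b
15) 4000.0ms=12b +500.0ms=3/2b
16) 4500.0ms=27/2b +500.0ms=3/2b
17) 5000.0ms=15b +1000.0ms=3b
Σ=18b of 18 (180bpm 6/8) — PASS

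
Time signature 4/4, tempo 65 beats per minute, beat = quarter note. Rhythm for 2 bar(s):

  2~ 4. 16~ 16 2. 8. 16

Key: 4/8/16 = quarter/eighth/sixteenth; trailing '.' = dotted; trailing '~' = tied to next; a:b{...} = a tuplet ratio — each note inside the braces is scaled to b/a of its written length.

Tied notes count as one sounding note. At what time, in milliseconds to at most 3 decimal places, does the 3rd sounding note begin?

1. 0.0ms @ 0 + 3230.769ms (7/2)
2. 3230.769ms @ 7/2 + 461.538ms (1/2)
3. 3692.308ms @ 4 + 2769.231ms (3)
4. 6461.538ms @ 7 + 692.308ms (3/4)
5. 7153.846ms @ 31/4 + 230.769ms (1/4)

note 3 onset = 4b = 3692.308ms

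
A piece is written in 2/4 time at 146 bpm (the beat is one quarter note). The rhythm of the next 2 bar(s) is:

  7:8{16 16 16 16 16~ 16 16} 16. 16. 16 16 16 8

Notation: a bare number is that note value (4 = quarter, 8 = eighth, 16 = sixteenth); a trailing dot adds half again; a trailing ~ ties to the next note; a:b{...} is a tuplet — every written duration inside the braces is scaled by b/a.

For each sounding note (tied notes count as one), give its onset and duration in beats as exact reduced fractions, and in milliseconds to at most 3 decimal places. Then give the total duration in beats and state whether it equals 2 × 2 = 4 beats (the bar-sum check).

1) 0.0ms=0b +117.417ms=2/7b
2) 117.417ms=2/7b +117.417ms=2/7b
3) 234.834ms=4/7b +117.417ms=2/7b
4) 352.25ms=6/7b +117.417ms=2/7b
5) 469.667ms=8/7b +234.834ms=4/7b
6) 704.501ms=12/7b +117.417ms=2/7b
7) 821.918ms=2b +154.11ms=3/8b
8) 976.027ms=19/8b +154.11ms=3/8b
9) 1130.137ms=11/4b +102.74ms=1/4b
10) 1232.877ms=3b +102.74ms=1/4b
11) 1335.616ms=13/4b +102.74ms=1/4b
12) 1438.356ms=7/2b +205.479ms=1/2b
Σ=4b of 4 (146bpm 2/4) — PASS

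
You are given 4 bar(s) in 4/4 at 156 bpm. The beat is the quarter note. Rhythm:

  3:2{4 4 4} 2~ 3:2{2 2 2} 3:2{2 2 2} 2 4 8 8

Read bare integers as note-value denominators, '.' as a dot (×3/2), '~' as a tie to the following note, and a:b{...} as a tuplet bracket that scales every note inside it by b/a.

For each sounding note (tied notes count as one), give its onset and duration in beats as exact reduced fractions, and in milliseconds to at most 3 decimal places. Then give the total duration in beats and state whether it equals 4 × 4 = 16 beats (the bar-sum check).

1) 0.0ms=0b +256.41ms=2/3b
2) 256.41ms=2/3b +256.41ms=2/3b
3) 512.821ms=4/3b +256.41ms=2/3b
4) 769.231ms=2b +1282.051ms=10/3b
5) 2051.282ms=16/3b +512.821ms=4/3b
6) 2564.103ms=20/3b +512.821ms=4/3b
7) 3076.923ms=8b +512.821ms=4/3b
8) 3589.744ms=28/3b +512.821ms=4/3b
9) 4102.564ms=32/3b +512.821ms=4/3b
10) 4615.385ms=12b +769.231ms=2b
11) 5384.615ms=14b +384.615ms=1b
12) 5769.231ms=15b +192.308ms=1/2b
13) 5961.538ms=31/2b +192.308ms=1/2b
Σ=16b of 16 (156bpm 4/4) — PASS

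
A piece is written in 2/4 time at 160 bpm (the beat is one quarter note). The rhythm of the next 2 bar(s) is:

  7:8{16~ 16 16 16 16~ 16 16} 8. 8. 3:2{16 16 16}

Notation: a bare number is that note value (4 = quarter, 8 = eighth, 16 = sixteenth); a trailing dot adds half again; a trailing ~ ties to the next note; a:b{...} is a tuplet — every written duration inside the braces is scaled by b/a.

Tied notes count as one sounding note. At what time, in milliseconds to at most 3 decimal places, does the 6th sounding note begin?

note 6 onset = 2b = 750.0ms

1. 0.0ms @ 0 + 214.286ms (4/7)
2. 214.286ms @ 4/7 + 107.143ms (2/7)
3. 321.429ms @ 6/7 + 107.143ms (2/7)
4. 428.571ms @ 8/7 + 214.286ms (4/7)
5. 642.857ms @ 12/7 + 107.143ms (2/7)
6. 750.0ms @ 2 + 281.25ms (3/4)
7. 1031.25ms @ 11/4 + 281.25ms (3/4)
8. 1312.5ms @ 7/2 + 62.5ms (1/6)
9. 1375.0ms @ 11/3 + 62.5ms (1/6)
10. 1437.5ms @ 23/6 + 62.5ms (1/6)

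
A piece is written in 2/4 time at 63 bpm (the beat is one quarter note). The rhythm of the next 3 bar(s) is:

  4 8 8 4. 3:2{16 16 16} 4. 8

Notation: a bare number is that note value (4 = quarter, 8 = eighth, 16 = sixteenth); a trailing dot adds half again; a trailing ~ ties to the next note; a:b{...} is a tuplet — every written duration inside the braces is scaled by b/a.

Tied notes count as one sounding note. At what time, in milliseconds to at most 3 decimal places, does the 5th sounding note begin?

note 5 onset = 7/2b = 3333.333ms

1. 0.0ms @ 0 + 952.381ms (1)
2. 952.381ms @ 1 + 476.19ms (1/2)
3. 1428.571ms @ 3/2 + 476.19ms (1/2)
4. 1904.762ms @ 2 + 1428.571ms (3/2)
5. 3333.333ms @ 7/2 + 158.73ms (1/6)
6. 3492.063ms @ 11/3 + 158.73ms (1/6)
7. 3650.794ms @ 23/6 + 158.73ms (1/6)
8. 3809.524ms @ 4 + 1428.571ms (3/2)
9. 5238.095ms @ 11/2 + 476.19ms (1/2)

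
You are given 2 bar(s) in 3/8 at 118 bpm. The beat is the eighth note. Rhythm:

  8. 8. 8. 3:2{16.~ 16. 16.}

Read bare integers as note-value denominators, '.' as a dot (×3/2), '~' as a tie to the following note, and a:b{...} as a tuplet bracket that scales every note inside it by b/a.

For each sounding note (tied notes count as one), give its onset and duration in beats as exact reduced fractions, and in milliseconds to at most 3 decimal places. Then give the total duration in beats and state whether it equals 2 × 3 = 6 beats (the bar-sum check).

1) 0.0ms=0b +762.712ms=3/2b
2) 762.712ms=3/2b +762.712ms=3/2b
3) 1525.424ms=3b +762.712ms=3/2b
4) 2288.136ms=9/2b +508.475ms=1b
5) 2796.61ms=11/2b +254.237ms=1/2b
Σ=6b of 6 (118bpm 3/8) — PASS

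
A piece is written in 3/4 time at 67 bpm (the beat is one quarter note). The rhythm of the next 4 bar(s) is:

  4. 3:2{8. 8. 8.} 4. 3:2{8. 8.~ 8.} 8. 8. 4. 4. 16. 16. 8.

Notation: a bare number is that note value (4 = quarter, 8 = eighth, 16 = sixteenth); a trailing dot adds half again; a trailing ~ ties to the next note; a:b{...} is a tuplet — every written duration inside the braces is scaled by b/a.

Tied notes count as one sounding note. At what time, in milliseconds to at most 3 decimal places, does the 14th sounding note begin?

1. 0.0ms @ 0 + 1343.284ms (3/2)
2. 1343.284ms @ 3/2 + 447.761ms (1/2)
3. 1791.045ms @ 2 + 447.761ms (1/2)
4. 2238.806ms @ 5/2 + 447.761ms (1/2)
5. 2686.567ms @ 3 + 1343.284ms (3/2)
6. 4029.851ms @ 9/2 + 447.761ms (1/2)
7. 4477.612ms @ 5 + 895.522ms (1)
8. 5373.134ms @ 6 + 671.642ms (3/4)
9. 6044.776ms @ 27/4 + 671.642ms (3/4)
10. 6716.418ms @ 15/2 + 1343.284ms (3/2)
11. 8059.701ms @ 9 + 1343.284ms (3/2)
12. 9402.985ms @ 21/2 + 335.821ms (3/8)
13. 9738.806ms @ 87/8 + 335.821ms (3/8)
14. 10074.627ms @ 45/4 + 671.642ms (3/4)

note 14 onset = 45/4b = 10074.627ms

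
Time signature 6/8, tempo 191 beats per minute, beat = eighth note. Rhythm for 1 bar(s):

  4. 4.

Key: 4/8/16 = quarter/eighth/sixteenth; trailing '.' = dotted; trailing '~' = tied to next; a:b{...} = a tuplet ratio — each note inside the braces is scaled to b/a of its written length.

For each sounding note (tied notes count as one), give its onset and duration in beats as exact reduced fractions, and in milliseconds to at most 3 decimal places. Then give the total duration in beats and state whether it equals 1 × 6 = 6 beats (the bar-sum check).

1) 0.0ms=0b +942.408ms=3b
2) 942.408ms=3b +942.408ms=3b
Σ=6b of 6 (191bpm 6/8) — PASS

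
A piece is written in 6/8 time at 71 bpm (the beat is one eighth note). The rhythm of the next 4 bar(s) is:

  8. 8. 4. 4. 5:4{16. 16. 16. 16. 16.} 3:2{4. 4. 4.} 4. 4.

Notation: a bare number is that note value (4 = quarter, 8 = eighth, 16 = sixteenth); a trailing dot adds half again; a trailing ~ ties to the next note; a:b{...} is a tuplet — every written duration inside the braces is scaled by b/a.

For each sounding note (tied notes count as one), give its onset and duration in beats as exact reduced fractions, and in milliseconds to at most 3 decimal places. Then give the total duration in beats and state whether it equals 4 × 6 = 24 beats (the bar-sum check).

1) 0.0ms=0b +1267.606ms=3/2b
2) 1267.606ms=3/2b +1267.606ms=3/2b
3) 2535.211ms=3b +2535.211ms=3b
4) 5070.423ms=6b +2535.211ms=3b
5) 7605.634ms=9b +507.042ms=3/5b
6) 8112.676ms=48/5b +507.042ms=3/5b
7) 8619.718ms=51/5b +507.042ms=3/5b
8) 9126.761ms=54/5b +507.042ms=3/5b
9) 9633.803ms=57/5b +507.042ms=3/5b
10) 10140.845ms=12b +1690.141ms=2b
11) 11830.986ms=14b +1690.141ms=2b
12) 13521.127ms=16b +1690.141ms=2b
13) 15211.268ms=18b +2535.211ms=3b
14) 17746.479ms=21b +2535.211ms=3b
Σ=24b of 24 (71bpm 6/8) — PASS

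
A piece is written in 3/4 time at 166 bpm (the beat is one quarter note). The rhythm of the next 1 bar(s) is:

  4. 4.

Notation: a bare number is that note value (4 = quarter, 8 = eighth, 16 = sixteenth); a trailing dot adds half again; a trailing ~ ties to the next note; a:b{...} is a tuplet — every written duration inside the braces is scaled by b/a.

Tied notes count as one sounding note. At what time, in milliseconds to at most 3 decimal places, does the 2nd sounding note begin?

note 2 onset = 3/2b = 542.169ms

1. 0.0ms @ 0 + 542.169ms (3/2)
2. 542.169ms @ 3/2 + 542.169ms (3/2)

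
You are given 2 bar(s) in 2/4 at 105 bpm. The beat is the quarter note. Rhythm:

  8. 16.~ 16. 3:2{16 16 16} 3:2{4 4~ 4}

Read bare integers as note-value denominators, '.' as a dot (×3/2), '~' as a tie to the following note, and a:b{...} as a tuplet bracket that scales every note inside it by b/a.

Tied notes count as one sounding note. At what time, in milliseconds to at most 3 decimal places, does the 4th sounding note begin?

note 4 onset = 5/3b = 952.381ms

1. 0.0ms @ 0 + 428.571ms (3/4)
2. 428.571ms @ 3/4 + 428.571ms (3/4)
3. 857.143ms @ 3/2 + 95.238ms (1/6)
4. 952.381ms @ 5/3 + 95.238ms (1/6)
5. 1047.619ms @ 11/6 + 95.238ms (1/6)
6. 1142.857ms @ 2 + 380.952ms (2/3)
7. 1523.81ms @ 8/3 + 761.905ms (4/3)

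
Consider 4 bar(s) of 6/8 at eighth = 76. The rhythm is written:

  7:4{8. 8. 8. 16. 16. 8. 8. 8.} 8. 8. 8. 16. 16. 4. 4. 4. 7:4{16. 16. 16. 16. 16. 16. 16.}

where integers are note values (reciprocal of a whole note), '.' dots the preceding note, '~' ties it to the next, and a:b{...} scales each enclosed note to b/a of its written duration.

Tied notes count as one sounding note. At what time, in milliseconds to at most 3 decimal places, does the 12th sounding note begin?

note 12 onset = 21/2b = 8289.474ms

1. 0.0ms @ 0 + 676.692ms (6/7)
2. 676.692ms @ 6/7 + 676.692ms (6/7)
3. 1353.383ms @ 12/7 + 676.692ms (6/7)
4. 2030.075ms @ 18/7 + 338.346ms (3/7)
5. 2368.421ms @ 3 + 338.346ms (3/7)
6. 2706.767ms @ 24/7 + 676.692ms (6/7)
7. 3383.459ms @ 30/7 + 676.692ms (6/7)
8. 4060.15ms @ 36/7 + 676.692ms (6/7)
9. 4736.842ms @ 6 + 1184.211ms (3/2)
10. 5921.053ms @ 15/2 + 1184.211ms (3/2)
11. 7105.263ms @ 9 + 1184.211ms (3/2)
12. 8289.474ms @ 21/2 + 592.105ms (3/4)
13. 8881.579ms @ 45/4 + 592.105ms (3/4)
14. 9473.684ms @ 12 + 2368.421ms (3)
15. 11842.105ms @ 15 + 2368.421ms (3)
16. 14210.526ms @ 18 + 2368.421ms (3)
17. 16578.947ms @ 21 + 338.346ms (3/7)
18. 16917.293ms @ 150/7 + 338.346ms (3/7)
19. 17255.639ms @ 153/7 + 338.346ms (3/7)
20. 17593.985ms @ 156/7 + 338.346ms (3/7)
21. 17932.331ms @ 159/7 + 338.346ms (3/7)
22. 18270.677ms @ 162/7 + 338.346ms (3/7)
23. 18609.023ms @ 165/7 + 338.346ms (3/7)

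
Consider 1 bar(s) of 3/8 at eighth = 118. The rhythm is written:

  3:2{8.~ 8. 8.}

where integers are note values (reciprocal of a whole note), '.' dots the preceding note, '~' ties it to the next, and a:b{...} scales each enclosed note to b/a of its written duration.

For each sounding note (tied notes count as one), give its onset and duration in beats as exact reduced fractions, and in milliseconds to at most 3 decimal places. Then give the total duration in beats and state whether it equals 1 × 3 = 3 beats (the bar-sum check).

1) 0.0ms=0b +1016.949ms=2b
2) 1016.949ms=2b +508.475ms=1b
Σ=3b of 3 (118bpm 3/8) — PASS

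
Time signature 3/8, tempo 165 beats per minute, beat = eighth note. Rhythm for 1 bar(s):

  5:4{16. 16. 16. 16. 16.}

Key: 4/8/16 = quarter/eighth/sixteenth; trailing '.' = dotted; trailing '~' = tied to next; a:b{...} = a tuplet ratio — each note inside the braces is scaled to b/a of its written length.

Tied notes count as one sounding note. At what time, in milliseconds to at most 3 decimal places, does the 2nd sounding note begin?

note 2 onset = 3/5b = 218.182ms

1. 0.0ms @ 0 + 218.182ms (3/5)
2. 218.182ms @ 3/5 + 218.182ms (3/5)
3. 436.364ms @ 6/5 + 218.182ms (3/5)
4. 654.545ms @ 9/5 + 218.182ms (3/5)
5. 872.727ms @ 12/5 + 218.182ms (3/5)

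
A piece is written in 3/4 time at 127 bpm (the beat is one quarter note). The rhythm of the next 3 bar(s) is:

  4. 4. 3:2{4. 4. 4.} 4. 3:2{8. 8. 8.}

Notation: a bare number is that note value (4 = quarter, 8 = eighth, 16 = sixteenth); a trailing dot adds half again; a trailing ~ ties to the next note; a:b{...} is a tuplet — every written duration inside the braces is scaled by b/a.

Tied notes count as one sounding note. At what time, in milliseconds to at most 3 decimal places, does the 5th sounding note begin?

note 5 onset = 5b = 2362.205ms

1. 0.0ms @ 0 + 708.661ms (3/2)
2. 708.661ms @ 3/2 + 708.661ms (3/2)
3. 1417.323ms @ 3 + 472.441ms (1)
4. 1889.764ms @ 4 + 472.441ms (1)
5. 2362.205ms @ 5 + 472.441ms (1)
6. 2834.646ms @ 6 + 708.661ms (3/2)
7. 3543.307ms @ 15/2 + 236.22ms (1/2)
8. 3779.528ms @ 8 + 236.22ms (1/2)
9. 4015.748ms @ 17/2 + 236.22ms (1/2)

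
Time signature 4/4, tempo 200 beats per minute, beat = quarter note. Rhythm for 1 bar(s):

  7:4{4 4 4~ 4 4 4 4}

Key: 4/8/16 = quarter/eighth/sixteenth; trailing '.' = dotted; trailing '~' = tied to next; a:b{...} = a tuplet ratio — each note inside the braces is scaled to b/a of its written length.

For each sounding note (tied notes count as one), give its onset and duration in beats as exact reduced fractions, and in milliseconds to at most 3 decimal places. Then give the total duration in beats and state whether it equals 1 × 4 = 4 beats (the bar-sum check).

1) 0.0ms=0b +171.429ms=4/7b
2) 171.429ms=4/7b +171.429ms=4/7b
3) 342.857ms=8/7b +342.857ms=8/7b
4) 685.714ms=16/7b +171.429ms=4/7b
5) 857.143ms=20/7b +171.429ms=4/7b
6) 1028.571ms=24/7b +171.429ms=4/7b
Σ=4b of 4 (200bpm 4/4) — PASS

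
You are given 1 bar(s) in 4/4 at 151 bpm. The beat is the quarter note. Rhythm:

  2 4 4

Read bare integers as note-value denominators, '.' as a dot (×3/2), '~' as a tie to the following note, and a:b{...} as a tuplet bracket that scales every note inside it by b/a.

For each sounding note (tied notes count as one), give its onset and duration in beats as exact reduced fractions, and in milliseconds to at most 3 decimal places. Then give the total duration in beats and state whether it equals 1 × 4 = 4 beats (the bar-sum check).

1) 0.0ms=0b +794.702ms=2b
2) 794.702ms=2b +397.351ms=1b
3) 1192.053ms=3b +397.351ms=1b
Σ=4b of 4 (151bpm 4/4) — PASS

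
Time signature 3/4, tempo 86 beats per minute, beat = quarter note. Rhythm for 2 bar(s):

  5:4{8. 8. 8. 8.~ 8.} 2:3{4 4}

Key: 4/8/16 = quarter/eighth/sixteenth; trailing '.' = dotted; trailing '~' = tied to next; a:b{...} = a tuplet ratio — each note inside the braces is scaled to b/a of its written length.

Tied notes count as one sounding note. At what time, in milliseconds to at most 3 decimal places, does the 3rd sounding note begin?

1. 0.0ms @ 0 + 418.605ms (3/5)
2. 418.605ms @ 3/5 + 418.605ms (3/5)
3. 837.209ms @ 6/5 + 418.605ms (3/5)
4. 1255.814ms @ 9/5 + 837.209ms (6/5)
5. 2093.023ms @ 3 + 1046.512ms (3/2)
6. 3139.535ms @ 9/2 + 1046.512ms (3/2)

note 3 onset = 6/5b = 837.209ms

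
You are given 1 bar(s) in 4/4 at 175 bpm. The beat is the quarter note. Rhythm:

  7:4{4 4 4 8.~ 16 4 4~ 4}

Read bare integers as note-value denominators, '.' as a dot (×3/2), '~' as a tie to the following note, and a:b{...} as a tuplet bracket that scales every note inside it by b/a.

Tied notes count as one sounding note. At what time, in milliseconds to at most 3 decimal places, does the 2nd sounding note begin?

1. 0.0ms @ 0 + 195.918ms (4/7)
2. 195.918ms @ 4/7 + 195.918ms (4/7)
3. 391.837ms @ 8/7 + 195.918ms (4/7)
4. 587.755ms @ 12/7 + 195.918ms (4/7)
5. 783.673ms @ 16/7 + 195.918ms (4/7)
6. 979.592ms @ 20/7 + 391.837ms (8/7)

note 2 onset = 4/7b = 195.918ms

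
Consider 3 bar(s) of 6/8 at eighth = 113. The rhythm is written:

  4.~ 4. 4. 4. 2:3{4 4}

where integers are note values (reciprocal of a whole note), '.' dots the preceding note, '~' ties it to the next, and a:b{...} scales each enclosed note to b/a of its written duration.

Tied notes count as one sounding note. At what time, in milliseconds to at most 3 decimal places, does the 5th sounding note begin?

1. 0.0ms @ 0 + 3185.841ms (6)
2. 3185.841ms @ 6 + 1592.92ms (3)
3. 4778.761ms @ 9 + 1592.92ms (3)
4. 6371.681ms @ 12 + 1592.92ms (3)
5. 7964.602ms @ 15 + 1592.92ms (3)

note 5 onset = 15b = 7964.602ms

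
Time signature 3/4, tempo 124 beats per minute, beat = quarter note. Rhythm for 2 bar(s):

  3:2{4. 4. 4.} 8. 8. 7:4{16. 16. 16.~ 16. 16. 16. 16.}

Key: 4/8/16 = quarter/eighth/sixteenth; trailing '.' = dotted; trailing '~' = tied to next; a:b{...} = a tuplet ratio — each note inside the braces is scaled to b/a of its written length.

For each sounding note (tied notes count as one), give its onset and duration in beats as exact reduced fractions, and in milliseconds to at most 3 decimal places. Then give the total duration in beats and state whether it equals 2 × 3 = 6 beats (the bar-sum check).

1) 0.0ms=0b +483.871ms=1b
2) 483.871ms=1b +483.871ms=1b
3) 967.742ms=2b +483.871ms=1b
4) 1451.613ms=3b +362.903ms=3/4b
5) 1814.516ms=15/4b +362.903ms=3/4b
6) 2177.419ms=9/2b +103.687ms=3/14b
7) 2281.106ms=33/7b +103.687ms=3/14b
8) 2384.793ms=69/14b +207.373ms=3/7b
9) 2592.166ms=75/14b +103.687ms=3/14b
10) 2695.853ms=39/7b +103.687ms=3/14b
11) 2799.539ms=81/14b +103.687ms=3/14b
Σ=6b of 6 (124bpm 3/4) — PASS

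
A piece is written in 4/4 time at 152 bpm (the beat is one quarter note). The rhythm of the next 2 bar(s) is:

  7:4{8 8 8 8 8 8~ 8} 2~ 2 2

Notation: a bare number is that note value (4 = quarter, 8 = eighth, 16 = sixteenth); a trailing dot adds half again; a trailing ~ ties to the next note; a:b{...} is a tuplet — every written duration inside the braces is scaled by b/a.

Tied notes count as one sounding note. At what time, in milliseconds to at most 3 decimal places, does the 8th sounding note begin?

note 8 onset = 6b = 2368.421ms

1. 0.0ms @ 0 + 112.782ms (2/7)
2. 112.782ms @ 2/7 + 112.782ms (2/7)
3. 225.564ms @ 4/7 + 112.782ms (2/7)
4. 338.346ms @ 6/7 + 112.782ms (2/7)
5. 451.128ms @ 8/7 + 112.782ms (2/7)
6. 563.91ms @ 10/7 + 225.564ms (4/7)
7. 789.474ms @ 2 + 1578.947ms (4)
8. 2368.421ms @ 6 + 789.474ms (2)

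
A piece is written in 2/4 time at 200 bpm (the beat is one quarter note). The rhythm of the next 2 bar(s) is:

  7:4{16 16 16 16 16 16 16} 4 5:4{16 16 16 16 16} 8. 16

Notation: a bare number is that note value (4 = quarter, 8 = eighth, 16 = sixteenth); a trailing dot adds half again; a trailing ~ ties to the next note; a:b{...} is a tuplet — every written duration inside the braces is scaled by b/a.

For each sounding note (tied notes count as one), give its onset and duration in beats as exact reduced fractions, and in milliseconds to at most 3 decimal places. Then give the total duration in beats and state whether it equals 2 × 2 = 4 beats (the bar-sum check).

1) 0.0ms=0b +42.857ms=1/7b
2) 42.857ms=1/7b +42.857ms=1/7b
3) 85.714ms=2/7b +42.857ms=1/7b
4) 128.571ms=3/7b +42.857ms=1/7b
5) 171.429ms=4/7b +42.857ms=1/7b
6) 214.286ms=5/7b +42.857ms=1/7b
7) 257.143ms=6/7b +42.857ms=1/7b
8) 300.0ms=1b +300.0ms=1b
9) 600.0ms=2b +60.0ms=1/5b
10) 660.0ms=11/5b +60.0ms=1/5b
11) 720.0ms=12/5b +60.0ms=1/5b
12) 780.0ms=13/5b +60.0ms=1/5b
13) 840.0ms=14/5b +60.0ms=1/5b
14) 900.0ms=3b +225.0ms=3/4b
15) 1125.0ms=15/4b +75.0ms=1/4b
Σ=4b of 4 (200bpm 2/4) — PASS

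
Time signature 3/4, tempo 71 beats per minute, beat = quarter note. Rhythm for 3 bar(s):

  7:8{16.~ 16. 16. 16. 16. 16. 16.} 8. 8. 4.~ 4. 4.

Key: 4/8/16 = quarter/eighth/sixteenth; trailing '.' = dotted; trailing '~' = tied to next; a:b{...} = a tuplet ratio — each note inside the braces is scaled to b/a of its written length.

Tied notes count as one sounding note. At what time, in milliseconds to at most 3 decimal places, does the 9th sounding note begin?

1. 0.0ms @ 0 + 724.346ms (6/7)
2. 724.346ms @ 6/7 + 362.173ms (3/7)
3. 1086.519ms @ 9/7 + 362.173ms (3/7)
4. 1448.692ms @ 12/7 + 362.173ms (3/7)
5. 1810.865ms @ 15/7 + 362.173ms (3/7)
6. 2173.038ms @ 18/7 + 362.173ms (3/7)
7. 2535.211ms @ 3 + 633.803ms (3/4)
8. 3169.014ms @ 15/4 + 633.803ms (3/4)
9. 3802.817ms @ 9/2 + 2535.211ms (3)
10. 6338.028ms @ 15/2 + 1267.606ms (3/2)

note 9 onset = 9/2b = 3802.817ms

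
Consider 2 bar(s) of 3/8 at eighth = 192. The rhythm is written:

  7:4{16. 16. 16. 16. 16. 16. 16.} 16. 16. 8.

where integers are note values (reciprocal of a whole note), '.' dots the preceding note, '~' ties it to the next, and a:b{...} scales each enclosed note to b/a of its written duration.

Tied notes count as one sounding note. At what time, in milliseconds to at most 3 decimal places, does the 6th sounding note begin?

1. 0.0ms @ 0 + 133.929ms (3/7)
2. 133.929ms @ 3/7 + 133.929ms (3/7)
3. 267.857ms @ 6/7 + 133.929ms (3/7)
4. 401.786ms @ 9/7 + 133.929ms (3/7)
5. 535.714ms @ 12/7 + 133.929ms (3/7)
6. 669.643ms @ 15/7 + 133.929ms (3/7)
7. 803.571ms @ 18/7 + 133.929ms (3/7)
8. 937.5ms @ 3 + 234.375ms (3/4)
9. 1171.875ms @ 15/4 + 234.375ms (3/4)
10. 1406.25ms @ 9/2 + 468.75ms (3/2)

note 6 onset = 15/7b = 669.643ms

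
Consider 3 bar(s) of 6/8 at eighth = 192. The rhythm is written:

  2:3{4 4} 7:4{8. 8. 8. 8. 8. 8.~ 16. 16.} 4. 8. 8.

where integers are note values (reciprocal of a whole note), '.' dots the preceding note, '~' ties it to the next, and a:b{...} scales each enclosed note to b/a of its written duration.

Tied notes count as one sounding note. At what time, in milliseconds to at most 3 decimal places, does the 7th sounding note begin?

note 7 onset = 66/7b = 2946.429ms

1. 0.0ms @ 0 + 937.5ms (3)
2. 937.5ms @ 3 + 937.5ms (3)
3. 1875.0ms @ 6 + 267.857ms (6/7)
4. 2142.857ms @ 48/7 + 267.857ms (6/7)
5. 2410.714ms @ 54/7 + 267.857ms (6/7)
6. 2678.571ms @ 60/7 + 267.857ms (6/7)
7. 2946.429ms @ 66/7 + 267.857ms (6/7)
8. 3214.286ms @ 72/7 + 401.786ms (9/7)
9. 3616.071ms @ 81/7 + 133.929ms (3/7)
10. 3750.0ms @ 12 + 937.5ms (3)
11. 4687.5ms @ 15 + 468.75ms (3/2)
12. 5156.25ms @ 33/2 + 468.75ms (3/2)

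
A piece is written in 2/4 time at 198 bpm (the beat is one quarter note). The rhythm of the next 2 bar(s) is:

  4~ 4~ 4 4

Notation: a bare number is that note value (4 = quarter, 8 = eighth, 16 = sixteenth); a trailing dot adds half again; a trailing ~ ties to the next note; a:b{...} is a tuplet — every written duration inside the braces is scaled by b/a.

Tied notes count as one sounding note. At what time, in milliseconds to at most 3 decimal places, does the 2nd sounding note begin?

note 2 onset = 3b = 909.091ms

1. 0.0ms @ 0 + 909.091ms (3)
2. 909.091ms @ 3 + 303.03ms (1)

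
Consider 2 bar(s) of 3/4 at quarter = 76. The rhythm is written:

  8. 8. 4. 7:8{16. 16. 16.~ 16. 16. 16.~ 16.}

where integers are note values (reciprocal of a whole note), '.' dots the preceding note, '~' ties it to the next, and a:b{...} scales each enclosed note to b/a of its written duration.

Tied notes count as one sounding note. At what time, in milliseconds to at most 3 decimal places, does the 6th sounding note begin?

note 6 onset = 27/7b = 3045.113ms

1. 0.0ms @ 0 + 592.105ms (3/4)
2. 592.105ms @ 3/4 + 592.105ms (3/4)
3. 1184.211ms @ 3/2 + 1184.211ms (3/2)
4. 2368.421ms @ 3 + 338.346ms (3/7)
5. 2706.767ms @ 24/7 + 338.346ms (3/7)
6. 3045.113ms @ 27/7 + 676.692ms (6/7)
7. 3721.805ms @ 33/7 + 338.346ms (3/7)
8. 4060.15ms @ 36/7 + 676.692ms (6/7)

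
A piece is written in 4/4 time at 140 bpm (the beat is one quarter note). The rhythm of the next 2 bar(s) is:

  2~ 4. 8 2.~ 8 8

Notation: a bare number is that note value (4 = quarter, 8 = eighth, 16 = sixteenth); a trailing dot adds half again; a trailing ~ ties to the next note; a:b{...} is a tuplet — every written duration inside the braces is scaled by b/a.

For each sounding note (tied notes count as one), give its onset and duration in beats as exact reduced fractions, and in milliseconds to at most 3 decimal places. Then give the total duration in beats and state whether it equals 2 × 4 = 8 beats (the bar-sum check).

1) 0.0ms=0b +1500.0ms=7/2b
2) 1500.0ms=7/2b +214.286ms=1/2b
3) 1714.286ms=4b +1500.0ms=7/2b
4) 3214.286ms=15/2b +214.286ms=1/2b
Σ=8b of 8 (140bpm 4/4) — PASS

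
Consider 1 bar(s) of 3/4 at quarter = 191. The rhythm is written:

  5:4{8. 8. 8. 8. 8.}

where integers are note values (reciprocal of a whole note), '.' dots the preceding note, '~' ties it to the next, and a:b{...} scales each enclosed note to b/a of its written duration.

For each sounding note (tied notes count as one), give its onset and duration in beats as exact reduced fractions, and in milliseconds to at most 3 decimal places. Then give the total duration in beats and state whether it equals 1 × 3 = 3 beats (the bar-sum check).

1) 0.0ms=0b +188.482ms=3/5b
2) 188.482ms=3/5b +188.482ms=3/5b
3) 376.963ms=6/5b +188.482ms=3/5b
4) 565.445ms=9/5b +188.482ms=3/5b
5) 753.927ms=12/5b +188.482ms=3/5b
Σ=3b of 3 (191bpm 3/4) — PASS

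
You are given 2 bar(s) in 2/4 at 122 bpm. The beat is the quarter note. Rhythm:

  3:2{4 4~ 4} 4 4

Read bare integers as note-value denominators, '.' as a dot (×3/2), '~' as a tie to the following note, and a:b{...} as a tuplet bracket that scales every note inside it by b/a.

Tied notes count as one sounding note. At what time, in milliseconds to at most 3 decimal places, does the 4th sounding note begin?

note 4 onset = 3b = 1475.41ms

1. 0.0ms @ 0 + 327.869ms (2/3)
2. 327.869ms @ 2/3 + 655.738ms (4/3)
3. 983.607ms @ 2 + 491.803ms (1)
4. 1475.41ms @ 3 + 491.803ms (1)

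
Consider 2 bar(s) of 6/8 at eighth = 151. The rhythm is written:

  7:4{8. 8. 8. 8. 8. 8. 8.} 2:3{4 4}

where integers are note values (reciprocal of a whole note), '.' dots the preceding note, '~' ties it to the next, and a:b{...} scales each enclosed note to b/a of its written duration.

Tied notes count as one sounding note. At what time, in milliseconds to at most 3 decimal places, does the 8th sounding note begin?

note 8 onset = 6b = 2384.106ms

1. 0.0ms @ 0 + 340.587ms (6/7)
2. 340.587ms @ 6/7 + 340.587ms (6/7)
3. 681.173ms @ 12/7 + 340.587ms (6/7)
4. 1021.76ms @ 18/7 + 340.587ms (6/7)
5. 1362.346ms @ 24/7 + 340.587ms (6/7)
6. 1702.933ms @ 30/7 + 340.587ms (6/7)
7. 2043.519ms @ 36/7 + 340.587ms (6/7)
8. 2384.106ms @ 6 + 1192.053ms (3)
9. 3576.159ms @ 9 + 1192.053ms (3)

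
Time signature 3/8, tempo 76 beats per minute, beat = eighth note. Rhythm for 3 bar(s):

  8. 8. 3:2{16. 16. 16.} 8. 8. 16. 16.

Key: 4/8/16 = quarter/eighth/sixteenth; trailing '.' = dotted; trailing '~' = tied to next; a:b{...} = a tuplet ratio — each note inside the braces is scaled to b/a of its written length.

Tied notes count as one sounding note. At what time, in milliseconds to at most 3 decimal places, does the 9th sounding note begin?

note 9 onset = 33/4b = 6513.158ms

1. 0.0ms @ 0 + 1184.211ms (3/2)
2. 1184.211ms @ 3/2 + 1184.211ms (3/2)
3. 2368.421ms @ 3 + 394.737ms (1/2)
4. 2763.158ms @ 7/2 + 394.737ms (1/2)
5. 3157.895ms @ 4 + 394.737ms (1/2)
6. 3552.632ms @ 9/2 + 1184.211ms (3/2)
7. 4736.842ms @ 6 + 1184.211ms (3/2)
8. 5921.053ms @ 15/2 + 592.105ms (3/4)
9. 6513.158ms @ 33/4 + 592.105ms (3/4)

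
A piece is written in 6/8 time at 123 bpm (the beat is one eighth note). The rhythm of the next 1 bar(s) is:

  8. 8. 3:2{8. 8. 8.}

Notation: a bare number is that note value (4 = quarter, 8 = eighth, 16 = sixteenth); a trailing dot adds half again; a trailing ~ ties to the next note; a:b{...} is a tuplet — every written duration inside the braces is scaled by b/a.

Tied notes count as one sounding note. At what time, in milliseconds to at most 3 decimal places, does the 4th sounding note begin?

1. 0.0ms @ 0 + 731.707ms (3/2)
2. 731.707ms @ 3/2 + 731.707ms (3/2)
3. 1463.415ms @ 3 + 487.805ms (1)
4. 1951.22ms @ 4 + 487.805ms (1)
5. 2439.024ms @ 5 + 487.805ms (1)

note 4 onset = 4b = 1951.22ms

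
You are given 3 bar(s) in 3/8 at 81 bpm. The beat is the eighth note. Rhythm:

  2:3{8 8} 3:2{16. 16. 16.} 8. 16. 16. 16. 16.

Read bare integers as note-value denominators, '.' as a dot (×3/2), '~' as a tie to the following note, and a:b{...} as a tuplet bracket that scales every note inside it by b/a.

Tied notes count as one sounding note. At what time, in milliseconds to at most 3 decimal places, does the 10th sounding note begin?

1. 0.0ms @ 0 + 1111.111ms (3/2)
2. 1111.111ms @ 3/2 + 1111.111ms (3/2)
3. 2222.222ms @ 3 + 370.37ms (1/2)
4. 2592.593ms @ 7/2 + 370.37ms (1/2)
5. 2962.963ms @ 4 + 370.37ms (1/2)
6. 3333.333ms @ 9/2 + 1111.111ms (3/2)
7. 4444.444ms @ 6 + 555.556ms (3/4)
8. 5000.0ms @ 27/4 + 555.556ms (3/4)
9. 5555.556ms @ 15/2 + 555.556ms (3/4)
10. 6111.111ms @ 33/4 + 555.556ms (3/4)

note 10 onset = 33/4b = 6111.111ms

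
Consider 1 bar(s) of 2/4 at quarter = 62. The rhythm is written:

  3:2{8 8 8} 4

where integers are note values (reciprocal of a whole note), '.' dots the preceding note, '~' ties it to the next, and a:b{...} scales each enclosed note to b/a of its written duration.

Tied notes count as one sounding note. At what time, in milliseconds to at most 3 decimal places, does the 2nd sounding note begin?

1. 0.0ms @ 0 + 322.581ms (1/3)
2. 322.581ms @ 1/3 + 322.581ms (1/3)
3. 645.161ms @ 2/3 + 322.581ms (1/3)
4. 967.742ms @ 1 + 967.742ms (1)

note 2 onset = 1/3b = 322.581ms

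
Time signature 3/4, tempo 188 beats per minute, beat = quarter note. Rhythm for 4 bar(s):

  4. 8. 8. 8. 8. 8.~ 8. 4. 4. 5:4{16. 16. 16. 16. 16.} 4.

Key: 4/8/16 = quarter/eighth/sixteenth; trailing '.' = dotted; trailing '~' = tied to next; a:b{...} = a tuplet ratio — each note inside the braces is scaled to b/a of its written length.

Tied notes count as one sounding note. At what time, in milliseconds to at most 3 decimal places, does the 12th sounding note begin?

1. 0.0ms @ 0 + 478.723ms (3/2)
2. 478.723ms @ 3/2 + 239.362ms (3/4)
3. 718.085ms @ 9/4 + 239.362ms (3/4)
4. 957.447ms @ 3 + 239.362ms (3/4)
5. 1196.809ms @ 15/4 + 239.362ms (3/4)
6. 1436.17ms @ 9/2 + 478.723ms (3/2)
7. 1914.894ms @ 6 + 478.723ms (3/2)
8. 2393.617ms @ 15/2 + 478.723ms (3/2)
9. 2872.34ms @ 9 + 95.745ms (3/10)
10. 2968.085ms @ 93/10 + 95.745ms (3/10)
11. 3063.83ms @ 48/5 + 95.745ms (3/10)
12. 3159.574ms @ 99/10 + 95.745ms (3/10)
13. 3255.319ms @ 51/5 + 95.745ms (3/10)
14. 3351.064ms @ 21/2 + 478.723ms (3/2)

note 12 onset = 99/10b = 3159.574ms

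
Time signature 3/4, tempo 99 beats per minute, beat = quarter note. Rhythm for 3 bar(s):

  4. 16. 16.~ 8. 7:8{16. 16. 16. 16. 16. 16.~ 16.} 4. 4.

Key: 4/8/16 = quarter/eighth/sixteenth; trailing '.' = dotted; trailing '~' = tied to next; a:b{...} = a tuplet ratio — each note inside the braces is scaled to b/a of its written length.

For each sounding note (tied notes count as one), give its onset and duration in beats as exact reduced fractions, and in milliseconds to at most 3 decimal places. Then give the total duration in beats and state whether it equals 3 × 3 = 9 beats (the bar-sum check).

1) 0.0ms=0b +909.091ms=3/2b
2) 909.091ms=3/2b +227.273ms=3/8b
3) 1136.364ms=15/8b +681.818ms=9/8b
4) 1818.182ms=3b +259.74ms=3/7b
5) 2077.922ms=24/7b +259.74ms=3/7b
6) 2337.662ms=27/7b +259.74ms=3/7b
7) 2597.403ms=30/7b +259.74ms=3/7b
8) 2857.143ms=33/7b +259.74ms=3/7b
9) 3116.883ms=36/7b +519.481ms=6/7b
10) 3636.364ms=6b +909.091ms=3/2b
11) 4545.455ms=15/2b +909.091ms=3/2b
Σ=9b of 9 (99bpm 3/4) — PASS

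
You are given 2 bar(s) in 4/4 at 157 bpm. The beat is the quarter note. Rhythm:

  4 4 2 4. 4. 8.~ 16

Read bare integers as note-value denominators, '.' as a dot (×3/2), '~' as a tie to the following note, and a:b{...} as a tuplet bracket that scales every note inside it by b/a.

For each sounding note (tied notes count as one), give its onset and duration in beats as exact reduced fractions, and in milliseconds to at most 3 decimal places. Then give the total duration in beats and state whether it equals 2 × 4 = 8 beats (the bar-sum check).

1) 0.0ms=0b +382.166ms=1b
2) 382.166ms=1b +382.166ms=1b
3) 764.331ms=2b +764.331ms=2b
4) 1528.662ms=4b +573.248ms=3/2b
5) 2101.911ms=11/2b +573.248ms=3/2b
6) 2675.159ms=7b +382.166ms=1b
Σ=8b of 8 (157bpm 4/4) — PASS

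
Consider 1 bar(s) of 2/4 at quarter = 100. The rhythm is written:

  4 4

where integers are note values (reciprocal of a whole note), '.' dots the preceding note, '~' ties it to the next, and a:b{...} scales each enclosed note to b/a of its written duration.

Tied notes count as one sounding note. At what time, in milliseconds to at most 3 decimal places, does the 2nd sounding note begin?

1. 0.0ms @ 0 + 600.0ms (1)
2. 600.0ms @ 1 + 600.0ms (1)

note 2 onset = 1b = 600.0ms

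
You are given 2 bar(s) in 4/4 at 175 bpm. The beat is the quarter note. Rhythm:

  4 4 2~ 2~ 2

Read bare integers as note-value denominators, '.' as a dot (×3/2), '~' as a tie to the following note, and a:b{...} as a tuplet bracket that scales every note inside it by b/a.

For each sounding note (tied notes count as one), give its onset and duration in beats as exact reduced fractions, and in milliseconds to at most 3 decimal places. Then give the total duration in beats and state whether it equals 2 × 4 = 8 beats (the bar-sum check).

1) 0.0ms=0b +342.857ms=1b
2) 342.857ms=1b +342.857ms=1b
3) 685.714ms=2b +2057.143ms=6b
Σ=8b of 8 (175bpm 4/4) — PASS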